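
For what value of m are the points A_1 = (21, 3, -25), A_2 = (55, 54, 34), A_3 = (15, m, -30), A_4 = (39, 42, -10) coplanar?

-10

Normal to plane A_1A_2A_4: n = (-1536, 552, 408); plane equation n·P = -40800.
Requiring n·A_3 = -40800: (552)m + (-35280) = -40800.
So m = -10.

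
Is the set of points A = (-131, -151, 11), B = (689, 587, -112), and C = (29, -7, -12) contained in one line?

No

AB = (820, 738, -123), AC = (160, 144, -23).
Comparing components 2 and 3: (738)(-23) − (-123)(144) = 738 ≠ 0, so AB and AC are not parallel and the points are not collinear.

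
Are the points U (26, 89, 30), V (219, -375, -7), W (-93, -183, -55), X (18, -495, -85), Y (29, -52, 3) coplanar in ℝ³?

No

The plane through U, V, W has normal n = UV × UW = (29376, 20808, -107712) and equation n·P = -615672.
Checking the remaining points: n·X = -615672, n·Y = -553248.
Since n·Y = -553248 ≠ -615672, Y is off the plane and the points are not all coplanar.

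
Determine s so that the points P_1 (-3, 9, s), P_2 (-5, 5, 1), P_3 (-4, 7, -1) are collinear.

-3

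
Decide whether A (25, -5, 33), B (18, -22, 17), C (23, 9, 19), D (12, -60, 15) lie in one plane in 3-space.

The four points are coplanar iff the 3×3 determinant with rows AB, AC, AD is zero.
Rows: (-7, -17, -16), (-2, 14, -14), (-13, -55, -18).
Expanding along the first row: (-7)(-1022) − (-17)(-146) + (-16)(292) = 0.
Zero determinant ⇒ coplanar.

Yes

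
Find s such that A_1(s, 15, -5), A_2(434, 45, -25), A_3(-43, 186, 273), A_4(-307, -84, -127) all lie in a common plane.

-40

The points are coplanar iff A_1A_2 · (A_1A_3 × A_1A_4) = 0.
Expanding, this is linear in s: (-24060)s + (-962400) = 0.
So s = -40.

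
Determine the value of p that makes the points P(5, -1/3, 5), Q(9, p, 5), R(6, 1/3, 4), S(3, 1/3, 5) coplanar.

Normal to plane PRS: n = (2/3, 2, 2); plane equation n·X = 38/3.
Requiring n·Q = 38/3: (2)p + (16) = 38/3.
So p = -5/3.

-5/3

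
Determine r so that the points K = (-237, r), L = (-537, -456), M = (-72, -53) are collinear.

Collinearity: (K − L) must be parallel to (M − L) = (465, 403).
Cross-multiplying the components: (r − (-456))·(465) = (300)·(403).
Solving gives r = -196.

-196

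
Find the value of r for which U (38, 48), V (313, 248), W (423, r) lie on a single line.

328

Collinearity: (W − U) must be parallel to (V − U) = (275, 200).
Cross-multiplying the components: (r − 48)·(275) = (385)·(200).
Solving gives r = 328.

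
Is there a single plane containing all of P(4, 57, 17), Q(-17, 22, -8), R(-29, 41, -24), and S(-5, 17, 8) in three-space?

With P as base: PQ = (-21, -35, -25), PR = (-33, -16, -41), PS = (-9, -40, -9).
PR × PS = (-1496, 72, 1176).
PQ · (PR × PS) = -504.
Since -504 ≠ 0, the four points are not coplanar.

No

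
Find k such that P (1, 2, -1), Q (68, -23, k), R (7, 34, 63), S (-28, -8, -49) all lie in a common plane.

Coplanarity ⇔ det[PQ; PR; PS] = 0.
Expanding, this is linear in k: (868)k + (-19964) = 0.
So k = 23.

23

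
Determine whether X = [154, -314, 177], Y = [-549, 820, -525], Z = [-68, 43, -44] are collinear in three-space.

No

XY = (-703, 1134, -702), XZ = (-222, 357, -221).
XY × XZ = (0, 481, 777).
The cross product is nonzero, so the points do not lie on one line.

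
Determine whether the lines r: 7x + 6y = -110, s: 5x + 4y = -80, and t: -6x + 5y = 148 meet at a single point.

No

Intersecting r and s: solving the 2×2 system gives (x, y) = (-20, 5).
Substitute into t: (-6)(-20) + (5)(5) = 145.
But t requires 148 ≠ 145, so the three lines have no common point.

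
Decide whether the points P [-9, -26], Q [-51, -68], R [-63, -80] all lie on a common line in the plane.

Yes

PQ = (-42, -42), PR = (-54, -54).
Checking proportionality: PR = 9/7·PQ, so the vectors are parallel and the points are collinear.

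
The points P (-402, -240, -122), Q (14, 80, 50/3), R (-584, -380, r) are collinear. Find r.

Direction PQ = (416, 320, 416/3). From the x-coordinate of R, the parameter along the line is τ = (-584 − (-402))/416 = -7/16.
Then r = (-122) + (-7/16)·(416/3) = -548/3.

-548/3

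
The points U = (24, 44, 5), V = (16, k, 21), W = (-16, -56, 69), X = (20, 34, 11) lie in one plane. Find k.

24

Normal to plane UWX: n = (40, -16, 0); plane equation n·P = 256.
Requiring n·V = 256: (-16)k + (640) = 256.
So k = 24.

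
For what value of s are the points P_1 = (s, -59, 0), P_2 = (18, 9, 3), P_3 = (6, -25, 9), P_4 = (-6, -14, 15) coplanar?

Coplanarity ⇔ det[P_1P_2; P_1P_3; P_1P_4] = 0.
Expanding, this is linear in s: (270)s + (-6480) = 0.
So s = 24.

24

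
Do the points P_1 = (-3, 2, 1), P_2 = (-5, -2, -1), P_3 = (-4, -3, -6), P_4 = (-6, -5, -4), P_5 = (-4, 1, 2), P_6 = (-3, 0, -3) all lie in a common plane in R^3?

The plane through P_1, P_2, P_3 has normal n = P_1P_2 × P_1P_3 = (18, -12, 6) and equation n·P = -72.
Checking the remaining points: n·P_4 = -72, n·P_5 = -72, n·P_6 = -72.
All equal -72, so all 6 points lie in one plane.

Yes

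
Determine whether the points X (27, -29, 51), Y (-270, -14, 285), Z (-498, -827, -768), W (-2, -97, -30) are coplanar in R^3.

Yes

With X as base: XY = (-297, 15, 234), XZ = (-525, -798, -819), XW = (-29, -68, -81).
XZ × XW = (8946, -18774, 12558).
XY · (XZ × XW) = 0.
The scalar triple product vanishes, so the four points are coplanar.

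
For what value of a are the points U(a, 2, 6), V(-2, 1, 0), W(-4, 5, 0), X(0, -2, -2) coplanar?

Coplanarity ⇔ det[UV; UW; UX] = 0.
Expanding, this is linear in a: (8)a + (32) = 0.
So a = -4.

-4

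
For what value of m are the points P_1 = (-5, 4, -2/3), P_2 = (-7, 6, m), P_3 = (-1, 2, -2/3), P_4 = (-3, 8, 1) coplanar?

Coplanarity ⇔ det[P_1P_2; P_1P_3; P_1P_4] = 0.
Expanding, this is linear in m: (20)m + (20/3) = 0.
So m = -1/3.

-1/3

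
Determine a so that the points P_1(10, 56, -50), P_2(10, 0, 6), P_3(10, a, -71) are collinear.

Direction P_1P_2 = (0, -56, 56). From the z-coordinate of P_3, the parameter along the line is τ = (-71 − (-50))/56 = -3/8.
Then a = 56 + (-3/8)·(-56) = 77.

77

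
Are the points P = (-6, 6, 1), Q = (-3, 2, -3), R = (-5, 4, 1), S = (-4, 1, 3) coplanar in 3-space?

Yes

A normal to the plane through P, Q, R is n = PQ × PR = (-8, -4, -2).
The plane has equation n·X = 22. For S: n·S = 22.
Equal, so S lies in the plane and all four are coplanar.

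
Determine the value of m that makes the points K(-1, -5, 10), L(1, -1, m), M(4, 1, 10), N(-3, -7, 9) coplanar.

6

Coplanarity ⇔ det[KL; KM; KN] = 0.
Expanding, this is linear in m: (2)m + (-12) = 0.
So m = 6.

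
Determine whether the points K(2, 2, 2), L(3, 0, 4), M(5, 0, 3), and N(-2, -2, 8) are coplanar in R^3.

No

A normal to the plane through K, L, M is n = KL × KM = (2, 5, 4).
The plane has equation n·P = 22. For N: n·N = 18.
18 ≠ 22, so N is off the plane.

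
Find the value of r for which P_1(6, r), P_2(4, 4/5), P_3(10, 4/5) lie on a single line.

4/5

The three points are collinear iff det[P_1P_2; P_1P_3] = 0.
This determinant is linear in r: (6)r + (-24/5) = 0, so r = 4/5.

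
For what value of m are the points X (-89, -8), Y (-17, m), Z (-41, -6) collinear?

-5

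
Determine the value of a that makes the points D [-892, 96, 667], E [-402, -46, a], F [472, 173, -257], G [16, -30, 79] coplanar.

Normal to plane DFG: n = (-161700, -36960, -241780); plane equation n·P = -20579020.
Requiring n·E = -20579020: (-241780)a + (66703560) = -20579020.
So a = 361.

361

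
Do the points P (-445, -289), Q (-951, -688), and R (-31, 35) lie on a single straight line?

No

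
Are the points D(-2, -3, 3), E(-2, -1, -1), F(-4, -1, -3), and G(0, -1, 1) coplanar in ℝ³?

A normal to the plane through D, E, F is n = DE × DF = (-4, 8, 4).
The plane has equation n·P = -4. For G: n·G = -4.
Equal, so G lies in the plane and all four are coplanar.

Yes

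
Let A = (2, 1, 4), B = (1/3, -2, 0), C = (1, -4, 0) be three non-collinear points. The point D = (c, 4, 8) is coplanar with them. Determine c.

11/3

The plane through A, B, C has equation −8x − (8/3)y + (16/3)z = 8/3.
Substituting D: (-8)c + (32) = 8/3, so c = 11/3.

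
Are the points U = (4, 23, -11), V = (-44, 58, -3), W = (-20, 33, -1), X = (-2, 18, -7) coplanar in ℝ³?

No

With U as base: UV = (-48, 35, 8), UW = (-24, 10, 10), UX = (-6, -5, 4).
UW × UX = (90, 36, 180).
UV · (UW × UX) = -1620.
Since -1620 ≠ 0, the four points are not coplanar.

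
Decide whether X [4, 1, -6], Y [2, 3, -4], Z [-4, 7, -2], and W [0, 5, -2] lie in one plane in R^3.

Yes

The four points are coplanar iff the 3×3 determinant with rows XY, XZ, XW is zero.
Rows: (-2, 2, 2), (-8, 6, 4), (-4, 4, 4).
Expanding along the first row: (-2)(8) − (2)(-16) + (2)(-8) = 0.
Zero determinant ⇒ coplanar.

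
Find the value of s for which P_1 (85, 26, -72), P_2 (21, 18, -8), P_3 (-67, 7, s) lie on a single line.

80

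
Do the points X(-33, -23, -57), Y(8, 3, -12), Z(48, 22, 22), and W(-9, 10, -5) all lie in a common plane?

No

The four points are coplanar iff the 3×3 determinant with rows XY, XZ, XW is zero.
Rows: (41, 26, 45), (81, 45, 79), (24, 33, 52).
Expanding along the first row: (41)(-267) − (26)(2316) + (45)(1593) = 522.
Nonzero ⇒ not coplanar.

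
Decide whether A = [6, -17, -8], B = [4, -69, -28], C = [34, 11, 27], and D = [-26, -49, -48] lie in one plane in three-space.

Yes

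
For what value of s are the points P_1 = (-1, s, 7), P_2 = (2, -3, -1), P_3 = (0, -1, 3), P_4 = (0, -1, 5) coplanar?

0

The points are coplanar iff P_1P_2 · (P_1P_3 × P_1P_4) = 0.
Expanding, this is linear in s: (-4)s + (0) = 0.
So s = 0.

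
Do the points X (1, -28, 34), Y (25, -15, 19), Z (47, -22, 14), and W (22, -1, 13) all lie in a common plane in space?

No

The four points are coplanar iff the 3×3 determinant with rows XY, XZ, XW is zero.
Rows: (24, 13, -15), (46, 6, -20), (21, 27, -21).
Expanding along the first row: (24)(414) − (13)(-546) + (-15)(1116) = 294.
Nonzero ⇒ not coplanar.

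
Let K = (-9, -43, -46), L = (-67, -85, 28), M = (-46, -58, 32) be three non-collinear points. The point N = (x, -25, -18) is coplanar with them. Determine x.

-3

Coplanarity requires KL · (KM × KN) = 0.
KL = (-58, -42, 74), KM = (-37, -15, 78); the triple product is linear in x with coefficient -2166 and constant term -6498.
Setting it to zero: x = -3.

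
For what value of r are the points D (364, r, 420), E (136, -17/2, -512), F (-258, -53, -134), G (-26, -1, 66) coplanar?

175/2

The points are coplanar iff DE · (DF × DG) = 0.
Expanding, this is linear in r: (-166496)r + (14568400) = 0.
So r = 175/2.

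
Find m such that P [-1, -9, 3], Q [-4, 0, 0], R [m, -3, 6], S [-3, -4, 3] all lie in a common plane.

-4

Coplanarity ⇔ det[PQ; PR; PS] = 0.
Expanding, this is linear in m: (-15)m + (-60) = 0.
So m = -4.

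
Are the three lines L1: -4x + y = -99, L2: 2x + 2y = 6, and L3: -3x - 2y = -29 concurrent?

No

The three lines meet at one point iff the augmented coefficient matrix [aᵢ bᵢ cᵢ] has rank < 3, i.e. its determinant vanishes.
Here the determinant is 26.
Nonzero, so no common point exists.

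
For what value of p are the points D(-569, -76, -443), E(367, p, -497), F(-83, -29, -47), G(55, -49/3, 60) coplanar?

-262/3

Normal to plane DFG: n = (13, 2646, -330); plane equation n·P = -62303.
Requiring n·E = -62303: (2646)p + (168781) = -62303.
So p = -262/3.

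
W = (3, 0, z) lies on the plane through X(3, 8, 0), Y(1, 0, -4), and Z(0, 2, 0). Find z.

-8

A normal to the plane is n = XY × XZ = (-24, 12, -12).
W lies in the plane iff n · XW = 0.
This gives (-12)z + (-96) = 0, so z = -8.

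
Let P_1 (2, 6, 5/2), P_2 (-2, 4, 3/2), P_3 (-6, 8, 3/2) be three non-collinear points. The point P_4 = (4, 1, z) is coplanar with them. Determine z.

Coplanarity requires P_1P_2 · (P_1P_3 × P_1P_4) = 0.
P_1P_2 = (-4, -2, -1), P_1P_3 = (-8, 2, -1); the triple product is linear in z with coefficient -24 and constant term 48.
Setting it to zero: z = 2.

2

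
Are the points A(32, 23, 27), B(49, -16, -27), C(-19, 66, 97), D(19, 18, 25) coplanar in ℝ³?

Yes

With A as base: AB = (17, -39, -54), AC = (-51, 43, 70), AD = (-13, -5, -2).
AC × AD = (264, -1012, 814).
AB · (AC × AD) = 0.
The scalar triple product vanishes, so the four points are coplanar.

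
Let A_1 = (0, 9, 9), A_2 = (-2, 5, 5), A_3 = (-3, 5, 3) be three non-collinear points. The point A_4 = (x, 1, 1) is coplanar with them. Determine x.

-4

Coplanarity requires A_1A_2 · (A_1A_3 × A_1A_4) = 0.
A_1A_2 = (-2, -4, -4), A_1A_3 = (-3, -4, -6); the triple product is linear in x with coefficient 8 and constant term 32.
Setting it to zero: x = -4.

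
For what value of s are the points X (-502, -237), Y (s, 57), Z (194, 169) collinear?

2

Collinearity: (Y − X) must be parallel to (Z − X) = (696, 406).
Cross-multiplying the components: (s − (-502))·(406) = (294)·(696).
Solving gives s = 2.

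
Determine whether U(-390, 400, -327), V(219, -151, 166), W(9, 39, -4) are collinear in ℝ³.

Yes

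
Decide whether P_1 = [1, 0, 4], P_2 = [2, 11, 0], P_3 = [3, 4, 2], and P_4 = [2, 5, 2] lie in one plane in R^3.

Yes

The four points are coplanar iff the 3×3 determinant with rows P_1P_2, P_1P_3, P_1P_4 is zero.
Rows: (1, 11, -4), (2, 4, -2), (1, 5, -2).
Expanding along the first row: (1)(2) − (11)(-2) + (-4)(6) = 0.
Zero determinant ⇒ coplanar.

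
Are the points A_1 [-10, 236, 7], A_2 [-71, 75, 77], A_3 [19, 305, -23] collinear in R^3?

No

A_1A_2 = (-61, -161, 70), A_1A_3 = (29, 69, -30).
A_1A_2 × A_1A_3 = (0, 200, 460).
The cross product is nonzero, so the points do not lie on one line.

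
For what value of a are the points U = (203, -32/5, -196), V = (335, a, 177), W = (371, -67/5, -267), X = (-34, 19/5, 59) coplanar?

-11

Normal to plane UWX: n = (-5304/5, -26013, 273/5); plane equation n·P = -297804/5.
Requiring n·V = -297804/5: (-26013)a + (-1728519/5) = -297804/5.
So a = -11.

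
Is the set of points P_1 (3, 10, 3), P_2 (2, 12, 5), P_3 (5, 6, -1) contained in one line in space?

Yes

P_1P_2 = (-1, 2, 2), P_1P_3 = (2, -4, -4).
Each component of P_1P_3 is -2 times the corresponding component of P_1P_2, so P_1P_3 = -2·P_1P_2 and the points are collinear.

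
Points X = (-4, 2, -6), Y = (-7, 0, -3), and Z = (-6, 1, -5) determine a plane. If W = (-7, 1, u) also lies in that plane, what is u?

Coplanarity requires XY · (XZ × XW) = 0.
XY = (-3, -2, 3), XZ = (-2, -1, 1); the triple product is linear in u with coefficient -1 and constant term -6.
Setting it to zero: u = -6.

-6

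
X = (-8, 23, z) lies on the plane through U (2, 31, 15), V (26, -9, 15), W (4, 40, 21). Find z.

3

The plane through U, V, W has equation −240x − 144y + 296z = -504.
Substituting X: (296)z + (-1392) = -504, so z = 3.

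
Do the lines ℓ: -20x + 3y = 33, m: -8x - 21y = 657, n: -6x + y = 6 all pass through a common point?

No

Intersecting ℓ and m: solving the 2×2 system gives (x, y) = (-6, -29).
Substitute into n: (-6)(-6) + (1)(-29) = 7.
But n requires 6 ≠ 7, so the three lines have no common point.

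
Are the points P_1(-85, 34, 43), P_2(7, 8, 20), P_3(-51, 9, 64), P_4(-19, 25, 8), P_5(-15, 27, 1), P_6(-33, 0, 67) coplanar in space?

Yes

The plane through P_1, P_2, P_3 has normal n = P_1P_2 × P_1P_3 = (-1121, -2714, -1416) and equation n·P = -57879.
Checking the remaining points: n·P_4 = -57879, n·P_5 = -57879, n·P_6 = -57879.
All equal -57879, so all 6 points lie in one plane.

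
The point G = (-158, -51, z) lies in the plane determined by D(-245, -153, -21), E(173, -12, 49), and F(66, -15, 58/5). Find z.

-246/5

The plane through D, E, F has equation −(25317/5)x + (40716/5)y + 13833z = -1479348/5.
Substituting G: (13833)z + (384714) = -1479348/5, so z = -246/5.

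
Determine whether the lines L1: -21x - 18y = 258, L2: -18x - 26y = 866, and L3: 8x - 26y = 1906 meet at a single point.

Lines aᵢx + bᵢy = cᵢ with pairwise distinct directions are concurrent exactly when det[aᵢ bᵢ cᵢ] = 0.
Here the determinant is 0.
It vanishes, so the lines are concurrent at (40, -61).

Yes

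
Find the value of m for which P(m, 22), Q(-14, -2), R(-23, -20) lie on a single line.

Collinearity: (P − Q) must be parallel to (R − Q) = (-9, -18).
Cross-multiplying the components: (m − (-14))·(-18) = (24)·(-9).
Solving gives m = -2.

-2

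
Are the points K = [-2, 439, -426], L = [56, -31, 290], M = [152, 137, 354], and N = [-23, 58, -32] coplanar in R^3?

The four points are coplanar iff the 3×3 determinant with rows KL, KM, KN is zero.
Rows: (58, -470, 716), (154, -302, 780), (-21, -381, 394).
Expanding along the first row: (58)(178192) − (-470)(77056) + (716)(-65016) = 0.
Zero determinant ⇒ coplanar.

Yes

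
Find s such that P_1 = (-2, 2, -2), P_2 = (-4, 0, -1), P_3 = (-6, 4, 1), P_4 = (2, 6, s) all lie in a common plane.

Normal to plane P_1P_2P_3: n = (-8, 2, -12); plane equation n·P = 44.
Requiring n·P_4 = 44: (-12)s + (-4) = 44.
So s = -4.

-4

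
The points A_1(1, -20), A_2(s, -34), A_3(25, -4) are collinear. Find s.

-20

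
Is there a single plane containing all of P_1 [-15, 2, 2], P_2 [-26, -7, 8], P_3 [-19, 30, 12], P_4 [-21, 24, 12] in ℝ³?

Yes

With P_1 as base: P_1P_2 = (-11, -9, 6), P_1P_3 = (-4, 28, 10), P_1P_4 = (-6, 22, 10).
P_1P_3 × P_1P_4 = (60, -20, 80).
P_1P_2 · (P_1P_3 × P_1P_4) = 0.
The scalar triple product vanishes, so the four points are coplanar.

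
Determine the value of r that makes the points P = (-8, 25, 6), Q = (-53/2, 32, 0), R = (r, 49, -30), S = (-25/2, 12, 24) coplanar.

Coplanarity ⇔ det[PQ; PR; PS] = 0.
Expanding, this is linear in r: (-48)r + (768) = 0.
So r = 16.

16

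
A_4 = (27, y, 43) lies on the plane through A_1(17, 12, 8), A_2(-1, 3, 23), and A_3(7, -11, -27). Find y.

A normal to the plane is n = A_1A_2 × A_1A_3 = (660, -780, 324).
A_4 lies in the plane iff n · A_1A_4 = 0.
This gives (-780)y + (27300) = 0, so y = 35.

35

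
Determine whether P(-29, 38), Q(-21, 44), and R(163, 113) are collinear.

No

PQ = (8, 6), PR = (192, 75).
If collinear, PR would be a scalar multiple of PQ. But (8)·(75) ≠ (6)·(192) (difference -552), so they are not parallel; the points are not collinear.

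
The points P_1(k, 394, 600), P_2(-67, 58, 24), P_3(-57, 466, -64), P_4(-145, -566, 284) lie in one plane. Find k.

-383

The points are coplanar iff P_1P_2 · (P_1P_3 × P_1P_4) = 0.
Expanding, this is linear in k: (-51168)k + (-19597344) = 0.
So k = -383.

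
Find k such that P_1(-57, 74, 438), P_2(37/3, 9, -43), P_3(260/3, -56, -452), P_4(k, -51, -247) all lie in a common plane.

93

The points are coplanar iff P_1P_2 · (P_1P_3 × P_1P_4) = 0.
Expanding, this is linear in k: (-4680)k + (435240) = 0.
So k = 93.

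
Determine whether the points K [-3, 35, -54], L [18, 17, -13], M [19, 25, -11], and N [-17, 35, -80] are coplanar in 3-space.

A normal to the plane through K, L, M is n = KL × KM = (-364, -1, 186).
The plane has equation n·P = -8987. For N: n·N = -8727.
-8727 ≠ -8987, so N is off the plane.

No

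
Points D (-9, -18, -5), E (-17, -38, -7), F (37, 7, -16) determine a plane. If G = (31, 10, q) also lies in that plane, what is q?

-13

A normal to the plane is n = DE × DF = (270, -180, 720).
G lies in the plane iff n · DG = 0.
This gives (720)q + (9360) = 0, so q = -13.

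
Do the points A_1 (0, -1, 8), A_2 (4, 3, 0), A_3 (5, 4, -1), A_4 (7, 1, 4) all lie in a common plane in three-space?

With A_1 as base: A_1A_2 = (4, 4, -8), A_1A_3 = (5, 5, -9), A_1A_4 = (7, 2, -4).
A_1A_3 × A_1A_4 = (-2, -43, -25).
A_1A_2 · (A_1A_3 × A_1A_4) = 20.
Since 20 ≠ 0, the four points are not coplanar.

No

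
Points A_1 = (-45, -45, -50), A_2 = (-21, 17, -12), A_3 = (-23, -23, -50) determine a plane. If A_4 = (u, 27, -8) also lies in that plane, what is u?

The plane through A_1, A_2, A_3 has equation −836x + 836y − 836z = 41800.
Substituting A_4: (-836)u + (29260) = 41800, so u = -15.

-15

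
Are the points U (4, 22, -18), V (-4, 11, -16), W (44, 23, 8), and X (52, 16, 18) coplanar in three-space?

Yes

A normal to the plane through U, V, W is n = UV × UW = (-288, 288, 432).
The plane has equation n·P = -2592. For X: n·X = -2592.
Equal, so X lies in the plane and all four are coplanar.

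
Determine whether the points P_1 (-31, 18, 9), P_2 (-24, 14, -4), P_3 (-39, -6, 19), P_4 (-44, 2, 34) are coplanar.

The four points are coplanar iff the 3×3 determinant with rows P_1P_2, P_1P_3, P_1P_4 is zero.
Rows: (7, -4, -13), (-8, -24, 10), (-13, -16, 25).
Expanding along the first row: (7)(-440) − (-4)(-70) + (-13)(-184) = -968.
Nonzero ⇒ not coplanar.

No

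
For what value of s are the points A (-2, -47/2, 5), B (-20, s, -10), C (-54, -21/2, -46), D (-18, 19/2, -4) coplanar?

-15/2

The points are coplanar iff AB · (AC × AD) = 0.
Expanding, this is linear in s: (348)s + (2610) = 0.
So s = -15/2.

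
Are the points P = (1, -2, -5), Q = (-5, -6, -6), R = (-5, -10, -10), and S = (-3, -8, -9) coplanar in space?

Yes

With P as base: PQ = (-6, -4, -1), PR = (-6, -8, -5), PS = (-4, -6, -4).
PR × PS = (2, -4, 4).
PQ · (PR × PS) = 0.
The scalar triple product vanishes, so the four points are coplanar.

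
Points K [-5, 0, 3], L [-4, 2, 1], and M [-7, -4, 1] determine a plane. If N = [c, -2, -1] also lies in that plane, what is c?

A normal to the plane is n = KL × KM = (-12, 6, 0).
N lies in the plane iff n · KN = 0.
This gives (-12)c + (-72) = 0, so c = -6.

-6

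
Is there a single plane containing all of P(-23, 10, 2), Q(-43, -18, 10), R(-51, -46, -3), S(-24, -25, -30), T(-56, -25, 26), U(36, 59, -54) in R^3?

The plane through P, Q, R has normal n = PQ × PR = (588, -324, 336) and equation n·X = -16092.
Checking the remaining points: n·S = -16092, n·T = -16092, n·U = -16092.
All equal -16092, so all 6 points lie in one plane.

Yes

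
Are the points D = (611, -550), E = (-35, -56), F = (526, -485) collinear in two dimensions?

Yes

DE = (-646, 494), DF = (-85, 65).
det[DE; DF] = (-646)(65) − (494)(-85) = 0.
The determinant is zero, so the points are collinear.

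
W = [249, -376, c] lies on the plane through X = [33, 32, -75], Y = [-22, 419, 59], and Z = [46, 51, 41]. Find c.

885

A normal to the plane is n = XY × XZ = (42346, 8122, -6076).
W lies in the plane iff n · XW = 0.
This gives (-6076)c + (5377260) = 0, so c = 885.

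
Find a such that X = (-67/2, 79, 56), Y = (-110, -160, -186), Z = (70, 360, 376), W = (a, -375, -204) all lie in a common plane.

Normal to plane XYZ: n = (-8478, -567, 3240); plane equation n·P = 420660.
Requiring n·W = 420660: (-8478)a + (-448335) = 420660.
So a = -205/2.

-205/2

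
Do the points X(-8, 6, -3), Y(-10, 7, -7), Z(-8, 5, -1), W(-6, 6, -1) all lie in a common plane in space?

Yes

With X as base: XY = (-2, 1, -4), XZ = (0, -1, 2), XW = (2, 0, 2).
XZ × XW = (-2, 4, 2).
XY · (XZ × XW) = 0.
The scalar triple product vanishes, so the four points are coplanar.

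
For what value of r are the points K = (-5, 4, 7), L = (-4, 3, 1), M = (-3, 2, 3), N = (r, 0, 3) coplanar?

Normal to plane KLM: n = (-8, -8, 0); plane equation n·P = 8.
Requiring n·N = 8: (-8)r + (0) = 8.
So r = -1.

-1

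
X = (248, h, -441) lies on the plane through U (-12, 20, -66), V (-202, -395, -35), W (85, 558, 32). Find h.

The plane through U, V, W has equation −57348x + 21627y − 61965z = 5210406.
Substituting X: (21627)h + (13104261) = 5210406, so h = -365.

-365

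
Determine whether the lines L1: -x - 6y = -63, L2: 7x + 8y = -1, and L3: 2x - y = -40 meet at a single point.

Intersecting L1 and L2: solving the 2×2 system gives (x, y) = (-15, 13).
Substitute into L3: (2)(-15) + (-1)(13) = -43.
But L3 requires -40 ≠ -43, so the three lines have no common point.

No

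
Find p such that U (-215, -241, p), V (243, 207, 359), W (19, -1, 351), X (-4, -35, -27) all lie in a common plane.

Coplanarity ⇔ det[UV; UW; UX] = 0.
Expanding, this is linear in p: (-2832)p + (-948720) = 0.
So p = -335.

-335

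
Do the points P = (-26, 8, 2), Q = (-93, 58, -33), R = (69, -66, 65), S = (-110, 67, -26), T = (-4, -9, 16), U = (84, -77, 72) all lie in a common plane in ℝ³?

The plane through P, Q, R has normal n = PQ × PR = (560, 896, 208) and equation n·X = -6976.
Checking the remaining points: n·S = -6976, n·T = -6976, n·U = -6976.
All equal -6976, so all 6 points lie in one plane.

Yes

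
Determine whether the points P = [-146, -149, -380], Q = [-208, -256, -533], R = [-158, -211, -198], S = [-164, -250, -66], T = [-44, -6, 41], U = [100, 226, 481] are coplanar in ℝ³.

Yes

The plane through P, Q, R has normal n = PQ × PR = (-28960, 13120, 2560) and equation n·X = 1300480.
Checking the remaining points: n·S = 1300480, n·T = 1300480, n·U = 1300480.
All equal 1300480, so all 6 points lie in one plane.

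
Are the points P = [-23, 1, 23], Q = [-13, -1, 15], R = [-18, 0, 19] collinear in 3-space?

PQ = (10, -2, -8), PR = (5, -1, -4).
Each component of PR is 1/2 times the corresponding component of PQ, so PR = 1/2·PQ and the points are collinear.

Yes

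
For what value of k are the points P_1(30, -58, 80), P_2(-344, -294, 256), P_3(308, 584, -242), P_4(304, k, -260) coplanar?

630

Normal to plane P_1P_2P_3: n = (-37000, -71500, -174500); plane equation n·P = -10923000.
Requiring n·P_4 = -10923000: (-71500)k + (34122000) = -10923000.
So k = 630.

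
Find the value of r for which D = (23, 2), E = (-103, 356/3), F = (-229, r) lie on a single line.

Collinearity: (F − D) must be parallel to (E − D) = (-126, 350/3).
Cross-multiplying the components: (r − 2)·(-126) = (-252)·(350/3).
Solving gives r = 706/3.

706/3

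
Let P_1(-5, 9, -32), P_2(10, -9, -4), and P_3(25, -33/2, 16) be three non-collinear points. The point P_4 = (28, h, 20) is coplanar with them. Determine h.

-18

The plane through P_1, P_2, P_3 has equation −150x + 120y + (315/2)z = -3210.
Substituting P_4: (120)h + (-1050) = -3210, so h = -18.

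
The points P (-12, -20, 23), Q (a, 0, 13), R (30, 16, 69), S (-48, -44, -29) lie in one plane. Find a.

Coplanarity ⇔ det[PQ; PR; PS] = 0.
Expanding, this is linear in a: (-768)a + (-1536) = 0.
So a = -2.

-2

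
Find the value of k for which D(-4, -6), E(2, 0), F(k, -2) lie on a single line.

0

Collinearity: (F − D) must be parallel to (E − D) = (6, 6).
Cross-multiplying the components: (k − (-4))·(6) = (4)·(6).
Solving gives k = 0.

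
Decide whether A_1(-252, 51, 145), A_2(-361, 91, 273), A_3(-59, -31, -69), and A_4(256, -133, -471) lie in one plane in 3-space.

With A_1 as base: A_1A_2 = (-109, 40, 128), A_1A_3 = (193, -82, -214), A_1A_4 = (508, -184, -616).
A_1A_3 × A_1A_4 = (11136, 10176, 6144).
A_1A_2 · (A_1A_3 × A_1A_4) = -20352.
Since -20352 ≠ 0, the four points are not coplanar.

No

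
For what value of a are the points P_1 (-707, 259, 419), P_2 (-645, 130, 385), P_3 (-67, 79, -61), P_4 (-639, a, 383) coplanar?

Normal to plane P_1P_2P_3: n = (55800, 8000, 71400); plane equation n·P = -7462000.
Requiring n·P_4 = -7462000: (8000)a + (-8310000) = -7462000.
So a = 106.

106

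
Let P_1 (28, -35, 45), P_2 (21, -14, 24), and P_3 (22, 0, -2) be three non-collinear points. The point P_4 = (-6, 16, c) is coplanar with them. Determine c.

30

The plane through P_1, P_2, P_3 has equation −252x − 203y − 119z = -5306.
Substituting P_4: (-119)c + (-1736) = -5306, so c = 30.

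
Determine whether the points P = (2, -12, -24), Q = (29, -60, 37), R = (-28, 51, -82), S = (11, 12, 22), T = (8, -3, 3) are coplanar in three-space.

The plane through P, Q, R has normal n = PQ × PR = (-1059, -264, 261) and equation n·X = -5214.
Checking the remaining points: n·S = -9075, n·T = -6897.
Since n·S = -9075 ≠ -5214, S is off the plane and the points are not all coplanar.

No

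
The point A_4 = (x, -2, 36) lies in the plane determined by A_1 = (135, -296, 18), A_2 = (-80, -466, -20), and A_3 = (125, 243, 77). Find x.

-30

A normal to the plane is n = A_1A_2 × A_1A_3 = (10452, 13065, -117585).
A_4 lies in the plane iff n · A_1A_4 = 0.
This gives (10452)x + (313560) = 0, so x = -30.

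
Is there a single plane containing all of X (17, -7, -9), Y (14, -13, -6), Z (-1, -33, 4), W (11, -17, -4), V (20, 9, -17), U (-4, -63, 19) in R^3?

Yes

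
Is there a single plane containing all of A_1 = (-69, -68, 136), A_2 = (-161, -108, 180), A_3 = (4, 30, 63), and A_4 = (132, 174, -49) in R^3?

A normal to the plane through A_1, A_2, A_3 is n = A_1A_2 × A_1A_3 = (-1392, -3504, -6096).
The plane has equation n·P = -494736. For A_4: n·A_4 = -494736.
Equal, so A_4 lies in the plane and all four are coplanar.

Yes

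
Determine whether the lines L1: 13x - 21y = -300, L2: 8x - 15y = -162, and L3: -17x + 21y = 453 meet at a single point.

No

Intersecting L1 and L2: solving the 2×2 system gives (x, y) = (-122/3, -98/9).
Substitute into L3: (-17)(-122/3) + (21)(-98/9) = 1388/3.
But L3 requires 453 ≠ 1388/3, so the three lines have no common point.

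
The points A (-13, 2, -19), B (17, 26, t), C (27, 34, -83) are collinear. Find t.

-67

Collinearity requires AB × AC = 0; each component is linear in t.
The x-component gives (-32)t + (-2144) = 0, so t = -67.
The remaining components then also vanish.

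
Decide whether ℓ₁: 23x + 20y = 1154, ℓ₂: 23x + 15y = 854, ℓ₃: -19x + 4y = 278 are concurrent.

Yes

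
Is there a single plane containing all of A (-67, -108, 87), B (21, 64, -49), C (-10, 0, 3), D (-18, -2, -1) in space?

A normal to the plane through A, B, C is n = AB × AC = (240, -360, -300).
The plane has equation n·P = -3300. For D: n·D = -3300.
Equal, so D lies in the plane and all four are coplanar.

Yes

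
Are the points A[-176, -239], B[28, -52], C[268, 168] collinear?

Yes

AB = (204, 187), AC = (444, 407).
Checking proportionality: AC = 37/17·AB, so the vectors are parallel and the points are collinear.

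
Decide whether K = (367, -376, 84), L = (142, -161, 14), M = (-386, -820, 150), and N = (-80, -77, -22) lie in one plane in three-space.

Yes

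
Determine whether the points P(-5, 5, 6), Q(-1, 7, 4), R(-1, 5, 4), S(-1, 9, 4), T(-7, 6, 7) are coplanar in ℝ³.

Yes

The plane through P, Q, R has normal n = PQ × PR = (-4, 0, -8) and equation n·X = -28.
Checking the remaining points: n·S = -28, n·T = -28.
All equal -28, so all 5 points lie in one plane.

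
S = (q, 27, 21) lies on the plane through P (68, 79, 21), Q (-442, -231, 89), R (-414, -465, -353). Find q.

A normal to the plane is n = PQ × PR = (152932, -223516, 128020).
S lies in the plane iff n · PS = 0.
This gives (152932)q + (1223456) = 0, so q = -8.

-8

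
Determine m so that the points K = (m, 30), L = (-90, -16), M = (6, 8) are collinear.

94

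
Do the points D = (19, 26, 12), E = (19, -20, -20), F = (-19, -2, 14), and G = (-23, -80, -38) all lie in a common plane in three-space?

Yes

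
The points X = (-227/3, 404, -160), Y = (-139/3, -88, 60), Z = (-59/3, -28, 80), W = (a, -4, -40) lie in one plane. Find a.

-275/3

Normal to plane XYZ: n = (-23040, 5280, 14880); plane equation n·P = 1495680.
Requiring n·W = 1495680: (-23040)a + (-616320) = 1495680.
So a = -275/3.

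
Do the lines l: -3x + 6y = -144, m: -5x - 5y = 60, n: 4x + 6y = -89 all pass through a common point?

Lines aᵢx + bᵢy = cᵢ with pairwise distinct directions are concurrent exactly when det[aᵢ bᵢ cᵢ] = 0.
Here the determinant is -45.
Nonzero, so no common point exists.

No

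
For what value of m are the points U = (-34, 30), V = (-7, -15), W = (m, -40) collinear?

Collinearity: (W − U) must be parallel to (V − U) = (27, -45).
Cross-multiplying the components: (m − (-34))·(-45) = (-70)·(27).
Solving gives m = 8.

8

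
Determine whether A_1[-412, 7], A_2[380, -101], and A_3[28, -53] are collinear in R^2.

Yes

A_1A_2 = (792, -108), A_1A_3 = (440, -60).
Checking proportionality: A_1A_3 = 5/9·A_1A_2, so the vectors are parallel and the points are collinear.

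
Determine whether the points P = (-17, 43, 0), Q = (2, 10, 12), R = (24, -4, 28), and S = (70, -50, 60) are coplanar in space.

With P as base: PQ = (19, -33, 12), PR = (41, -47, 28), PS = (87, -93, 60).
PR × PS = (-216, -24, 276).
PQ · (PR × PS) = 0.
The scalar triple product vanishes, so the four points are coplanar.

Yes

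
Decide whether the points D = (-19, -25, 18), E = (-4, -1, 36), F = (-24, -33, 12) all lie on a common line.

Yes

DE = (15, 24, 18), DF = (-5, -8, -6).
DE × DF = (0, 0, 0).
The cross product vanishes, so the three points are collinear.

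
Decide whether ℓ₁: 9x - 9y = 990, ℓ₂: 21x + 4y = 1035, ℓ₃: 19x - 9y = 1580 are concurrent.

Intersecting ℓ₁ and ℓ₂: solving the 2×2 system gives (x, y) = (59, -51).
Substitute into ℓ₃: (19)(59) + (-9)(-51) = 1580.
This equals 1580, so (59, -51) lies on all three lines and they are concurrent.

Yes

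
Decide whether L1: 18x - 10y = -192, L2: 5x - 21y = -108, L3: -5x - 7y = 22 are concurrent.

Lines aᵢx + bᵢy = cᵢ with pairwise distinct directions are concurrent exactly when det[aᵢ bᵢ cᵢ] = 0.
Here the determinant is 656.
Nonzero, so no common point exists.

No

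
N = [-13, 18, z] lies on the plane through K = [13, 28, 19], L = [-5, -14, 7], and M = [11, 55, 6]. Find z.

-17

A normal to the plane is n = KL × KM = (870, -210, -570).
N lies in the plane iff n · KN = 0.
This gives (-570)z + (-9690) = 0, so z = -17.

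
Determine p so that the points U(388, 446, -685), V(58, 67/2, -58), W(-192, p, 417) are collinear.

-279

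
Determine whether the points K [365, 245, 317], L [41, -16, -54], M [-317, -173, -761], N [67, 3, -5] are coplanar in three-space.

The four points are coplanar iff the 3×3 determinant with rows KL, KM, KN is zero.
Rows: (-324, -261, -371), (-682, -418, -1078), (-298, -242, -322).
Expanding along the first row: (-324)(-126280) − (-261)(-101640) + (-371)(40480) = -631400.
Nonzero ⇒ not coplanar.

No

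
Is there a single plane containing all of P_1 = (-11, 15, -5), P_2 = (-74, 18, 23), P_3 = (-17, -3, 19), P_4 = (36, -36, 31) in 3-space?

The four points are coplanar iff the 3×3 determinant with rows P_1P_2, P_1P_3, P_1P_4 is zero.
Rows: (-63, 3, 28), (-6, -18, 24), (47, -51, 36).
Expanding along the first row: (-63)(576) − (3)(-1344) + (28)(1152) = 0.
Zero determinant ⇒ coplanar.

Yes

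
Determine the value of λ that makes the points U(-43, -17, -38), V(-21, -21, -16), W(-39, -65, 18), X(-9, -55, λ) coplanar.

31

The points are coplanar iff UV · (UW × UX) = 0.
Expanding, this is linear in λ: (-1040)λ + (32240) = 0.
So λ = 31.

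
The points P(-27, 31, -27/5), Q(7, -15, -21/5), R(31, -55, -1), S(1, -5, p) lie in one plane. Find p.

Normal to plane PQR: n = (-496/5, -80, -256); plane equation n·X = 7904/5.
Requiring n·S = 7904/5: (-256)p + (1504/5) = 7904/5.
So p = -5.

-5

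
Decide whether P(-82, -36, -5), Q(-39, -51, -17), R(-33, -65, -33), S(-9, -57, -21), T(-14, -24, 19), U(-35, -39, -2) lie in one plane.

No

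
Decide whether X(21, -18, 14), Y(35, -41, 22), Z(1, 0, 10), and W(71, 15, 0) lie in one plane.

No

With X as base: XY = (14, -23, 8), XZ = (-20, 18, -4), XW = (50, 33, -14).
XZ × XW = (-120, -480, -1560).
XY · (XZ × XW) = -3120.
Since -3120 ≠ 0, the four points are not coplanar.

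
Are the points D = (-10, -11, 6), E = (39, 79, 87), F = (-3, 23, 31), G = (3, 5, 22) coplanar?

No

With D as base: DE = (49, 90, 81), DF = (7, 34, 25), DG = (13, 16, 16).
DF × DG = (144, 213, -330).
DE · (DF × DG) = -504.
Since -504 ≠ 0, the four points are not coplanar.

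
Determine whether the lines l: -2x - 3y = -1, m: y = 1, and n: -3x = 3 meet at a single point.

The three lines meet at one point iff the augmented coefficient matrix [aᵢ bᵢ cᵢ] has rank < 3, i.e. its determinant vanishes.
Here the determinant is 0.
It vanishes, so the lines are concurrent at (-1, 1).

Yes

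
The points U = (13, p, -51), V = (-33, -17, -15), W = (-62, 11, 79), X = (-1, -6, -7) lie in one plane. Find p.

Coplanarity ⇔ det[UV; UW; UX] = 0.
Expanding, this is linear in p: (-3240)p + (-61560) = 0.
So p = -19.

-19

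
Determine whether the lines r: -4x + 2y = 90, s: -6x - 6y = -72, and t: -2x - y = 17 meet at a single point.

Lines aᵢx + bᵢy = cᵢ with pairwise distinct directions are concurrent exactly when det[aᵢ bᵢ cᵢ] = 0.
Here the determinant is 648.
Nonzero, so no common point exists.

No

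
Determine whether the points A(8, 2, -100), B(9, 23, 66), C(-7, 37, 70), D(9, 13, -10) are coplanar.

A normal to the plane through A, B, C is n = AB × AC = (-2240, -2660, 350).
The plane has equation n·P = -58240. For D: n·D = -58240.
Equal, so D lies in the plane and all four are coplanar.

Yes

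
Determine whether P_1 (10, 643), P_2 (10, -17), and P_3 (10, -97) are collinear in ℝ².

P_1P_2 = (0, -660), P_1P_3 = (0, -740).
Twice the signed area of △P_1P_2P_3 is (0)(-740) − (-660)(0) = 0.
The triangle is degenerate (zero area), so the points are collinear.

Yes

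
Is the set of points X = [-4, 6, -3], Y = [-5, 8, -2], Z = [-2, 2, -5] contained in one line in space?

XY = (-1, 2, 1), XZ = (2, -4, -2).
Each component of XZ is -2 times the corresponding component of XY, so XZ = -2·XY and the points are collinear.

Yes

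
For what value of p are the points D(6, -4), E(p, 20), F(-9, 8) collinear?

The three points are collinear iff det[DE; DF] = 0.
This determinant is linear in p: (12)p + (288) = 0, so p = -24.

-24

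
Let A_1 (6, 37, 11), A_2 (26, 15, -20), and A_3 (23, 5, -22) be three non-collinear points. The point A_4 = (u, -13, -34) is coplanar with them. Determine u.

26

Coplanarity requires A_1A_2 · (A_1A_3 × A_1A_4) = 0.
A_1A_2 = (20, -22, -31), A_1A_3 = (17, -32, -33); the triple product is linear in u with coefficient -266 and constant term 6916.
Setting it to zero: u = 26.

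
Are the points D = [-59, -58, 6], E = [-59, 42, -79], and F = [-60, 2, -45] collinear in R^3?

No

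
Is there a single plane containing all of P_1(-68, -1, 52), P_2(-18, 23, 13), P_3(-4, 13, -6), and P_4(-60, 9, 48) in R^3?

No

With P_1 as base: P_1P_2 = (50, 24, -39), P_1P_3 = (64, 14, -58), P_1P_4 = (8, 10, -4).
P_1P_3 × P_1P_4 = (524, -208, 528).
P_1P_2 · (P_1P_3 × P_1P_4) = 616.
Since 616 ≠ 0, the four points are not coplanar.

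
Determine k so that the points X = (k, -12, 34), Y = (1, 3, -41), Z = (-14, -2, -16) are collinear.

Direction YZ = (-15, -5, 25). From the y-coordinate of X, the parameter along the line is τ = (-12 − 3)/(-5) = 3.
Then k = 1 + 3·(-15) = -44.

-44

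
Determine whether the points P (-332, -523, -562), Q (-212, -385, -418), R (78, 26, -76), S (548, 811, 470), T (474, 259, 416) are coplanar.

The plane through P, Q, R has normal n = PQ × PR = (-11988, 720, 9300) and equation n·X = -1623144.
Checking the remaining points: n·S = -1614504, n·T = -1627032.
Since n·S = -1614504 ≠ -1623144, S is off the plane and the points are not all coplanar.

No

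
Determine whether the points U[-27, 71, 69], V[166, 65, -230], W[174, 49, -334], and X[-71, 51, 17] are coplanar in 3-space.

No

The four points are coplanar iff the 3×3 determinant with rows UV, UW, UX is zero.
Rows: (193, -6, -299), (201, -22, -403), (-44, -20, -52).
Expanding along the first row: (193)(-6916) − (-6)(-28184) + (-299)(-4988) = -12480.
Nonzero ⇒ not coplanar.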